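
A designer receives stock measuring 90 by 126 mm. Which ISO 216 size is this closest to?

B7 (88 × 125 mm)

Aspect ratio 126/90 ≈ 1.400 — close to the ISO √2 ≈ 1.414.
In the B-series (B0 = 1000 × 1414 mm): B7 = 88 × 125 mm.
Off by 3 mm total — nearest standard size.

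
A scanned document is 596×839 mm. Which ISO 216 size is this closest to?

A1 (594 × 841 mm)

Aspect ratio 839/596 ≈ 1.408 — close to the ISO √2 ≈ 1.414.
In the A-series (A0 area = 1 m²): A1 = 594 × 841 mm.
Off by 4 mm total — nearest standard size.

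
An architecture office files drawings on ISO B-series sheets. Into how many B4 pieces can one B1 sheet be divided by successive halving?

B1 = 707 × 1000 mm; B4 = 250 × 353 mm.
Each halving step doubles the count; 3 steps from B1 to B4.
2^3 = 8.

8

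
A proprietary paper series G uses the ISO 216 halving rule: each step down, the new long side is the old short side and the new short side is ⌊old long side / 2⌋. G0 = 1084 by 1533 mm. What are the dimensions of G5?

G1: ⌊1533/2⌋ × 1084 = 766 × 1084 mm
G2: ⌊1084/2⌋ × 766 = 542 × 766 mm
G3: ⌊766/2⌋ × 542 = 383 × 542 mm
G4: ⌊542/2⌋ × 383 = 271 × 383 mm
G5: ⌊383/2⌋ × 271 = 191 × 271 mm

191 × 271 mm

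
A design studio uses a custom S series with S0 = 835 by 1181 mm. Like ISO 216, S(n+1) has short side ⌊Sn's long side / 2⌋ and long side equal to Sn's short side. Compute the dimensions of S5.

147 × 208 mm

S1: ⌊1181/2⌋ × 835 = 590 × 835 mm
S2: ⌊835/2⌋ × 590 = 417 × 590 mm
S3: ⌊590/2⌋ × 417 = 295 × 417 mm
S4: ⌊417/2⌋ × 295 = 208 × 295 mm
S5: ⌊295/2⌋ × 208 = 147 × 208 mm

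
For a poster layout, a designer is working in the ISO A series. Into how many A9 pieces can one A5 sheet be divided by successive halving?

A5 = 148 × 210 mm; A9 = 37 × 52 mm.
Each halving step doubles the count; 4 steps from A5 to A9.
2^4 = 16.

16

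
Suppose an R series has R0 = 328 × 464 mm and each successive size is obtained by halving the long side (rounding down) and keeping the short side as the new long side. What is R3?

R1: ⌊464/2⌋ × 328 = 232 × 328 mm
R2: ⌊328/2⌋ × 232 = 164 × 232 mm
R3: ⌊232/2⌋ × 164 = 116 × 164 mm

116 × 164 mm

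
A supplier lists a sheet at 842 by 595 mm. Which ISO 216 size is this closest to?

A1 (594 × 841 mm)

Aspect ratio 842/595 ≈ 1.415 — close to the ISO √2 ≈ 1.414.
In the A-series (A0 area = 1 m²): A1 = 594 × 841 mm.
Off by 2 mm total — nearest standard size.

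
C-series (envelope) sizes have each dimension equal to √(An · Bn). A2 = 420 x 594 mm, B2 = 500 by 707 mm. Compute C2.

Short side: √(420 · 500) = √210000 ≈ 458.3 → 458 mm
Long side: √(594 · 707) = √419958 ≈ 648.0 → 648 mm

458 × 648 mm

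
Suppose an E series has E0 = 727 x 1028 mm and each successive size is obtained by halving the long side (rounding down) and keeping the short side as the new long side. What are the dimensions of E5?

128 × 181 mm

E1: ⌊1028/2⌋ × 727 = 514 × 727 mm
E2: ⌊727/2⌋ × 514 = 363 × 514 mm
E3: ⌊514/2⌋ × 363 = 257 × 363 mm
E4: ⌊363/2⌋ × 257 = 181 × 257 mm
E5: ⌊257/2⌋ × 181 = 128 × 181 mm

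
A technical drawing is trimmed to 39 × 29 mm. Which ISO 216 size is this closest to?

Aspect ratio 39/29 ≈ 1.345 (ISO target is √2 ≈ 1.414).
In the C-series (envelope sizes, between A and B): C10 = 28 × 40 mm.
Off by 2 mm total — nearest standard size.

C10 (28 × 40 mm)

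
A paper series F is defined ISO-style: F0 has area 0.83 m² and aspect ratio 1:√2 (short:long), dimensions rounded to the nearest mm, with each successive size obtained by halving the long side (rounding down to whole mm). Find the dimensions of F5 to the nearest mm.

Let F0's short side be w mm. w · w√2 = 0.83 m² = 830,000 mm², so w ≈ 766.1 mm and w√2 ≈ 1083.4 mm → F0 = 766 × 1083 mm.
F1: ⌊1083/2⌋ × 766 = 541 × 766 mm
F2: ⌊766/2⌋ × 541 = 383 × 541 mm
F3: ⌊541/2⌋ × 383 = 270 × 383 mm
F4: ⌊383/2⌋ × 270 = 191 × 270 mm
F5: ⌊270/2⌋ × 191 = 135 × 191 mm

135 × 191 mm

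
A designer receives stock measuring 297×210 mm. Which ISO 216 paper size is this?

A4 (210 × 297 mm)

Aspect ratio 297/210 ≈ 1.414 — close to the ISO √2 ≈ 1.414.
In the A-series (A0 area = 1 m²): A4 = 210 × 297 mm.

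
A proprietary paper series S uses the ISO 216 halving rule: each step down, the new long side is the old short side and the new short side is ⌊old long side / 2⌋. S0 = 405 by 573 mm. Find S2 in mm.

S1: ⌊573/2⌋ × 405 = 286 × 405 mm
S2: ⌊405/2⌋ × 286 = 202 × 286 mm

202 × 286 mm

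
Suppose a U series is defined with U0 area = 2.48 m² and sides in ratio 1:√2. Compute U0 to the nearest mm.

1324 × 1873 mm

Let the short side be w mm. Then w · w√2 = 2.48 m² = 2,480,000 mm².
w² = 2,480,000/√2, so w ≈ 1324.2 mm; long side = w√2 ≈ 1872.8 mm.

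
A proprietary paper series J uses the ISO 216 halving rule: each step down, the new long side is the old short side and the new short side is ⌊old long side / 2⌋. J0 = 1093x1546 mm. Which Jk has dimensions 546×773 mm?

J2

J0: 1093 × 1546 mm
J1: 773 × 1093 mm
J2: 546 × 773 mm
J3: 386 × 546 mm
→ matches J2.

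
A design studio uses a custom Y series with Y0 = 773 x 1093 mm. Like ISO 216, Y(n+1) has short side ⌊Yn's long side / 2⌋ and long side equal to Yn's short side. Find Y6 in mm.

Y1: ⌊1093/2⌋ × 773 = 546 × 773 mm
Y2: ⌊773/2⌋ × 546 = 386 × 546 mm
Y3: ⌊546/2⌋ × 386 = 273 × 386 mm
Y4: ⌊386/2⌋ × 273 = 193 × 273 mm
Y5: ⌊273/2⌋ × 193 = 136 × 193 mm
Y6: ⌊193/2⌋ × 136 = 96 × 136 mm

96 × 136 mm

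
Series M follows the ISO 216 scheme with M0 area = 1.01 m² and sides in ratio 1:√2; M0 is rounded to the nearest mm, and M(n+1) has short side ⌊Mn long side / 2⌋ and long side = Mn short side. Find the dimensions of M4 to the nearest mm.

Let M0's short side be w mm. w · w√2 = 1.01 m² = 1,010,000 mm², so w ≈ 845.1 mm and w√2 ≈ 1195.1 mm → M0 = 845 × 1195 mm.
M1: ⌊1195/2⌋ × 845 = 597 × 845 mm
M2: ⌊845/2⌋ × 597 = 422 × 597 mm
M3: ⌊597/2⌋ × 422 = 298 × 422 mm
M4: ⌊422/2⌋ × 298 = 211 × 298 mm

211 × 298 mm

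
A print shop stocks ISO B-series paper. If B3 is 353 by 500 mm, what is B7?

B4: ⌊500/2⌋ × 353 = 250 × 353 mm
B5: ⌊353/2⌋ × 250 = 176 × 250 mm
B6: ⌊250/2⌋ × 176 = 125 × 176 mm
B7: ⌊176/2⌋ × 125 = 88 × 125 mm

88 × 125 mm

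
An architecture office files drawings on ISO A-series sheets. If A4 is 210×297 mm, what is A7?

74 × 105 mm

A5: ⌊297/2⌋ × 210 = 148 × 210 mm
A6: ⌊210/2⌋ × 148 = 105 × 148 mm
A7: ⌊148/2⌋ × 105 = 74 × 105 mm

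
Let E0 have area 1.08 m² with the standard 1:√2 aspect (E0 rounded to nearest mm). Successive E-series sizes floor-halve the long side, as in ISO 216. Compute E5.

Let E0's short side be w mm. w · w√2 = 1.08 m² = 1,080,000 mm², so w ≈ 873.9 mm and w√2 ≈ 1235.9 mm → E0 = 874 × 1236 mm.
E1: ⌊1236/2⌋ × 874 = 618 × 874 mm
E2: ⌊874/2⌋ × 618 = 437 × 618 mm
E3: ⌊618/2⌋ × 437 = 309 × 437 mm
E4: ⌊437/2⌋ × 309 = 218 × 309 mm
E5: ⌊309/2⌋ × 218 = 154 × 218 mm

154 × 218 mm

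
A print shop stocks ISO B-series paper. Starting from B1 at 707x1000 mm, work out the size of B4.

250 × 353 mm

B2: ⌊1000/2⌋ × 707 = 500 × 707 mm
B3: ⌊707/2⌋ × 500 = 353 × 500 mm
B4: ⌊500/2⌋ × 353 = 250 × 353 mm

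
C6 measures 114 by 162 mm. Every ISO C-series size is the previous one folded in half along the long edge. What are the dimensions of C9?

40 × 57 mm

C7: ⌊162/2⌋ × 114 = 81 × 114 mm
C8: ⌊114/2⌋ × 81 = 57 × 81 mm
C9: ⌊81/2⌋ × 57 = 40 × 57 mm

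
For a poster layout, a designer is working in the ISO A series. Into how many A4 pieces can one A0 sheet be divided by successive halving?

16

Each ISO step halves the sheet: 1 × A0 → 2 × A1 → 4 × A2 → 8 × A3 → …
From A0 to A4 is 4 halving steps: 2^4 = 16.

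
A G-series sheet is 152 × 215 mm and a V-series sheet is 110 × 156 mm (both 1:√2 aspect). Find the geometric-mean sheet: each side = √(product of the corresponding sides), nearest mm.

129 × 183 mm

Short side: √(152 · 110) = √16720 ≈ 129.3 → 129 mm
Long side: √(215 · 156) = √33540 ≈ 183.1 → 183 mm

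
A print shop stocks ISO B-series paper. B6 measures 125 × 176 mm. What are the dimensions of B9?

B7: ⌊176/2⌋ × 125 = 88 × 125 mm
B8: ⌊125/2⌋ × 88 = 62 × 88 mm
B9: ⌊88/2⌋ × 62 = 44 × 62 mm

44 × 62 mm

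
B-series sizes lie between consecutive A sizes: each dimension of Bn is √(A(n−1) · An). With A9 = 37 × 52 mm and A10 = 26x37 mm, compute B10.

31 × 44 mm

Short side: √(37 · 26) = √962 ≈ 31.0 → 31 mm
Long side: √(52 · 37) = √1924 ≈ 43.9 → 44 mm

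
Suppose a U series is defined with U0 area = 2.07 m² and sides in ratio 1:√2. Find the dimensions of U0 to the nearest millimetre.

1210 × 1711 mm

Let the short side be w mm. Then w · w√2 = 2.07 m² = 2,070,000 mm².
w² = 2,070,000/√2, so w ≈ 1209.8 mm; long side = w√2 ≈ 1711.0 mm.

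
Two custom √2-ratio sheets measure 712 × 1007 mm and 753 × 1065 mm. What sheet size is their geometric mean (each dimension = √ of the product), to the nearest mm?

Short side: √(712 · 753) = √536136 ≈ 732.2 → 732 mm
Long side: √(1007 · 1065) = √1072455 ≈ 1035.6 → 1036 mm

732 × 1036 mm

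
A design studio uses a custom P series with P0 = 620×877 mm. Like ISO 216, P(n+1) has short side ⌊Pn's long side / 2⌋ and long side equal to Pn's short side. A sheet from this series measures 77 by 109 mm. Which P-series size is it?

P6

P0: 620 × 877 mm
P1: 438 × 620 mm
P2: 310 × 438 mm
P3: 219 × 310 mm
P4: 155 × 219 mm
P5: 109 × 155 mm
P6: 77 × 109 mm
P7: 54 × 77 mm
→ matches P6.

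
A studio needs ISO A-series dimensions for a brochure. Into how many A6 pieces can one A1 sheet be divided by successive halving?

Each ISO step halves the sheet: 1 × A1 → 2 × A2 → 4 × A3 → 8 × A4 → …
From A1 to A6 is 5 halving steps: 2^5 = 32.

32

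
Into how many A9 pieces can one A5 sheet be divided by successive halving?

A5 = 148 × 210 mm; A9 = 37 × 52 mm.
Each halving step doubles the count; 4 steps from A5 to A9.
2^4 = 16.

16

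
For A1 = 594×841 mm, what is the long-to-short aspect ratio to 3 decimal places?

841 / 594 = 1.416
ISO 216 targets √2 ≈ 1.414; the +0.002 deviation is from mm rounding.

1.416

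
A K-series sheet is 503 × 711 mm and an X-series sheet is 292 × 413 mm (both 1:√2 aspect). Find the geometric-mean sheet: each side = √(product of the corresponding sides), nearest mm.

Short side: √(503 · 292) = √146876 ≈ 383.2 → 383 mm
Long side: √(711 · 413) = √293643 ≈ 541.9 → 542 mm

383 × 542 mm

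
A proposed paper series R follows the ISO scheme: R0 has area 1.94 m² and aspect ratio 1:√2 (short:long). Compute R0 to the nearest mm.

1171 × 1656 mm

Let the short side be w mm. Then w · w√2 = 1.94 m² = 1,940,000 mm².
w² = 1,940,000/√2, so w ≈ 1171.2 mm; long side = w√2 ≈ 1656.4 mm.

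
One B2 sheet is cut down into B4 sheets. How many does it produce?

B2 = 500 × 707 mm; B4 = 250 × 353 mm.
Each halving step doubles the count; 2 steps from B2 to B4.
2^2 = 4.

4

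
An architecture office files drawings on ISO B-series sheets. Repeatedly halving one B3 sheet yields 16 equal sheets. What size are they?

B7

16 = 2^4, so 4 halving steps.
B3 → B4 → … → B7 after 4 steps.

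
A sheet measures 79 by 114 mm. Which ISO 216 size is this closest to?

Aspect ratio 114/79 ≈ 1.443 (ISO target is √2 ≈ 1.414).
In the C-series (envelope sizes, between A and B): C7 = 81 × 114 mm.
Off by 2 mm total — nearest standard size.

C7 (81 × 114 mm)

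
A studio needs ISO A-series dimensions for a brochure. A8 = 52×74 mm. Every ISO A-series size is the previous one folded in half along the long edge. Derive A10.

26 × 37 mm

A9: ⌊74/2⌋ × 52 = 37 × 52 mm
A10: ⌊52/2⌋ × 37 = 26 × 37 mm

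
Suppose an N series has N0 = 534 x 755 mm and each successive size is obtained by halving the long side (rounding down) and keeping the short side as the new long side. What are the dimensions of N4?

133 × 188 mm

N1: ⌊755/2⌋ × 534 = 377 × 534 mm
N2: ⌊534/2⌋ × 377 = 267 × 377 mm
N3: ⌊377/2⌋ × 267 = 188 × 267 mm
N4: ⌊267/2⌋ × 188 = 133 × 188 mm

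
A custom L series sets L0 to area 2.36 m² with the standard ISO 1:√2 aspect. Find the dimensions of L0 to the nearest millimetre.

1292 × 1827 mm

Let the short side be w mm. Then w · w√2 = 2.36 m² = 2,360,000 mm².
w² = 2,360,000/√2, so w ≈ 1291.8 mm; long side = w√2 ≈ 1826.9 mm.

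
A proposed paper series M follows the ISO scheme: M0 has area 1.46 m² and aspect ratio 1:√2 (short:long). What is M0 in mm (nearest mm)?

Let the short side be w mm. Then w · w√2 = 1.46 m² = 1,460,000 mm².
w² = 1,460,000/√2, so w ≈ 1016.1 mm; long side = w√2 ≈ 1436.9 mm.

1016 × 1437 mm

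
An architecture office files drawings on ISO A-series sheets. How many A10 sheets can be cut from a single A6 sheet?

16

A6 = 105 × 148 mm; A10 = 26 × 37 mm.
Each halving step doubles the count; 4 steps from A6 to A10.
2^4 = 16.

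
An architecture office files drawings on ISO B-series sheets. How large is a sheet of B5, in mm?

B0 = 1000 × 1414 mm (B0 has a 1000 mm short side, aspect 1:√2).
B1: ⌊1414/2⌋ × 1000 = 707 × 1000 mm
B2: ⌊1000/2⌋ × 707 = 500 × 707 mm
B3: ⌊707/2⌋ × 500 = 353 × 500 mm
B4: ⌊500/2⌋ × 353 = 250 × 353 mm
B5: ⌊353/2⌋ × 250 = 176 × 250 mm

176 × 250 mm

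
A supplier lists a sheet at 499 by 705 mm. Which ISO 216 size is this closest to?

Aspect ratio 705/499 ≈ 1.413 — close to the ISO √2 ≈ 1.414.
In the B-series (B0 = 1000 × 1414 mm): B2 = 500 × 707 mm.
Off by 3 mm total — nearest standard size.

B2 (500 × 707 mm)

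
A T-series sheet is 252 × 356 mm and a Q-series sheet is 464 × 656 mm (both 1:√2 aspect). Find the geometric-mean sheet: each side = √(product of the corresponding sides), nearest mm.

Short side: √(252 · 464) = √116928 ≈ 341.9 → 342 mm
Long side: √(356 · 656) = √233536 ≈ 483.3 → 483 mm

342 × 483 mm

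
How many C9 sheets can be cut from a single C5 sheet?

Each ISO step halves the sheet: 1 × C5 → 2 × C6 → 4 × C7 → 8 × C8 → …
From C5 to C9 is 4 halving steps: 2^4 = 16.

16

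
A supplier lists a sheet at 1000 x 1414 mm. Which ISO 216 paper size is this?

Aspect ratio 1414/1000 ≈ 1.414 — close to the ISO √2 ≈ 1.414.
In the B-series (B0 = 1000 × 1414 mm): B0 = 1000 × 1414 mm.

B0 (1000 × 1414 mm)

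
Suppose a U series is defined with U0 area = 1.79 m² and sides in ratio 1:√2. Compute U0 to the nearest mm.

Let the short side be w mm. Then w · w√2 = 1.79 m² = 1,790,000 mm².
w² = 1,790,000/√2, so w ≈ 1125.0 mm; long side = w√2 ≈ 1591.1 mm.

1125 × 1591 mm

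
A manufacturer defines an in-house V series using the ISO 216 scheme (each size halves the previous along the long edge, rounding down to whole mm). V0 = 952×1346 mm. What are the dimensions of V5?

V1: ⌊1346/2⌋ × 952 = 673 × 952 mm
V2: ⌊952/2⌋ × 673 = 476 × 673 mm
V3: ⌊673/2⌋ × 476 = 336 × 476 mm
V4: ⌊476/2⌋ × 336 = 238 × 336 mm
V5: ⌊336/2⌋ × 238 = 168 × 238 mm

168 × 238 mm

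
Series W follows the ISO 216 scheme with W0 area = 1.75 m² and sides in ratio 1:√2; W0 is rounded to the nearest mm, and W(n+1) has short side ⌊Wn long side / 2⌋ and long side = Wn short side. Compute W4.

Let W0's short side be w mm. w · w√2 = 1.75 m² = 1,750,000 mm², so w ≈ 1112.4 mm and w√2 ≈ 1573.2 mm → W0 = 1112 × 1573 mm.
W1: ⌊1573/2⌋ × 1112 = 786 × 1112 mm
W2: ⌊1112/2⌋ × 786 = 556 × 786 mm
W3: ⌊786/2⌋ × 556 = 393 × 556 mm
W4: ⌊556/2⌋ × 393 = 278 × 393 mm

278 × 393 mm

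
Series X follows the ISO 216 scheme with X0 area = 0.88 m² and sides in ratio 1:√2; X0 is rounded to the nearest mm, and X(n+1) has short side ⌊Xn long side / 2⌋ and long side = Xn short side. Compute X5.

139 × 197 mm

Let X0's short side be w mm. w · w√2 = 0.88 m² = 880,000 mm², so w ≈ 788.8 mm and w√2 ≈ 1115.6 mm → X0 = 789 × 1116 mm.
X1: ⌊1116/2⌋ × 789 = 558 × 789 mm
X2: ⌊789/2⌋ × 558 = 394 × 558 mm
X3: ⌊558/2⌋ × 394 = 279 × 394 mm
X4: ⌊394/2⌋ × 279 = 197 × 279 mm
X5: ⌊279/2⌋ × 197 = 139 × 197 mm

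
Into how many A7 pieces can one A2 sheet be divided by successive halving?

32

A2 = 420 × 594 mm; A7 = 74 × 105 mm.
Each halving step doubles the count; 5 steps from A2 to A7.
2^5 = 32.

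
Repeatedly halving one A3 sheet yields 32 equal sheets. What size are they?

32 = 2^5, so 5 halving steps.
A3 → A4 → … → A8 after 5 steps.

A8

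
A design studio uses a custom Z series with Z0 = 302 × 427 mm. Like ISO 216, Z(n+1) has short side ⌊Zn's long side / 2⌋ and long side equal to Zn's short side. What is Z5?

53 × 75 mm

Z1: ⌊427/2⌋ × 302 = 213 × 302 mm
Z2: ⌊302/2⌋ × 213 = 151 × 213 mm
Z3: ⌊213/2⌋ × 151 = 106 × 151 mm
Z4: ⌊151/2⌋ × 106 = 75 × 106 mm
Z5: ⌊106/2⌋ × 75 = 53 × 75 mm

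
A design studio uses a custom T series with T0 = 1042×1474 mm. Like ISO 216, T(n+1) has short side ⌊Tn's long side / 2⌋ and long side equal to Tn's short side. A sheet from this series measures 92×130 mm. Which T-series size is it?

T7

T0: 1042 × 1474 mm
T1: 737 × 1042 mm
T2: 521 × 737 mm
T3: 368 × 521 mm
T4: 260 × 368 mm
T5: 184 × 260 mm
T6: 130 × 184 mm
T7: 92 × 130 mm
T8: 65 × 92 mm
→ matches T7.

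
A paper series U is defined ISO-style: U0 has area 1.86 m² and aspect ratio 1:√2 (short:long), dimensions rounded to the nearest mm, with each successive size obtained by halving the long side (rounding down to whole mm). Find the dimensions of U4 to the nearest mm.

286 × 405 mm

Let U0's short side be w mm. w · w√2 = 1.86 m² = 1,860,000 mm², so w ≈ 1146.8 mm and w√2 ≈ 1621.9 mm → U0 = 1147 × 1622 mm.
U1: ⌊1622/2⌋ × 1147 = 811 × 1147 mm
U2: ⌊1147/2⌋ × 811 = 573 × 811 mm
U3: ⌊811/2⌋ × 573 = 405 × 573 mm
U4: ⌊573/2⌋ × 405 = 286 × 405 mm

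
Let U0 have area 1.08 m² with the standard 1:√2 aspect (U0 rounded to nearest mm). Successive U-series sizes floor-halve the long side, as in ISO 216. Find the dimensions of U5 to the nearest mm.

154 × 218 mm

Let U0's short side be w mm. w · w√2 = 1.08 m² = 1,080,000 mm², so w ≈ 873.9 mm and w√2 ≈ 1235.9 mm → U0 = 874 × 1236 mm.
U1: ⌊1236/2⌋ × 874 = 618 × 874 mm
U2: ⌊874/2⌋ × 618 = 437 × 618 mm
U3: ⌊618/2⌋ × 437 = 309 × 437 mm
U4: ⌊437/2⌋ × 309 = 218 × 309 mm
U5: ⌊309/2⌋ × 218 = 154 × 218 mm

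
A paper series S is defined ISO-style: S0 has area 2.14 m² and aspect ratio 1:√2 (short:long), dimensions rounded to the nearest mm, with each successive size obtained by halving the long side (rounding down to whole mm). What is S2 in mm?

Let S0's short side be w mm. w · w√2 = 2.14 m² = 2,140,000 mm², so w ≈ 1230.1 mm and w√2 ≈ 1739.7 mm → S0 = 1230 × 1740 mm.
S1: ⌊1740/2⌋ × 1230 = 870 × 1230 mm
S2: ⌊1230/2⌋ × 870 = 615 × 870 mm

615 × 870 mm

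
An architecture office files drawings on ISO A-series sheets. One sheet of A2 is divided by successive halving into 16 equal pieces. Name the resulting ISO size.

16 = 2^4, so 4 halving steps.
A2 → A3 → … → A6 after 4 steps.

A6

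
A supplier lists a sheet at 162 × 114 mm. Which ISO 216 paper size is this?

C6 (114 × 162 mm)

Aspect ratio 162/114 ≈ 1.421 — close to the ISO √2 ≈ 1.414.
In the C-series (envelope sizes, between A and B): C6 = 114 × 162 mm.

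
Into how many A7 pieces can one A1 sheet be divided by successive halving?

64

A1 = 594 × 841 mm; A7 = 74 × 105 mm.
Each halving step doubles the count; 6 steps from A1 to A7.
2^6 = 64.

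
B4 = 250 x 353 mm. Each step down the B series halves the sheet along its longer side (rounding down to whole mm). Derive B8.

B5: ⌊353/2⌋ × 250 = 176 × 250 mm
B6: ⌊250/2⌋ × 176 = 125 × 176 mm
B7: ⌊176/2⌋ × 125 = 88 × 125 mm
B8: ⌊125/2⌋ × 88 = 62 × 88 mm

62 × 88 mm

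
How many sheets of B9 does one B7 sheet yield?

Each ISO step halves the sheet: 1 × B7 → 2 × B8 → 4 × B9
From B7 to B9 is 2 halving steps: 2^2 = 4.

4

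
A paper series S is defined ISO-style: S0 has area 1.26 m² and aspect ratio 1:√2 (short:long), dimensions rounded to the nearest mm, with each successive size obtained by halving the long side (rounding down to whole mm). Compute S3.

333 × 472 mm

Let S0's short side be w mm. w · w√2 = 1.26 m² = 1,260,000 mm², so w ≈ 943.9 mm and w√2 ≈ 1334.9 mm → S0 = 944 × 1335 mm.
S1: ⌊1335/2⌋ × 944 = 667 × 944 mm
S2: ⌊944/2⌋ × 667 = 472 × 667 mm
S3: ⌊667/2⌋ × 472 = 333 × 472 mm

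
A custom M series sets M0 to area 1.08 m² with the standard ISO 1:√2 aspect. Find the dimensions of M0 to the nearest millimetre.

Let the short side be w mm. Then w · w√2 = 1.08 m² = 1,080,000 mm².
w² = 1,080,000/√2, so w ≈ 873.9 mm; long side = w√2 ≈ 1235.9 mm.

874 × 1236 mm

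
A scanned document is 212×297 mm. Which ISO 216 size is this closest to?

A4 (210 × 297 mm)

Aspect ratio 297/212 ≈ 1.401 — close to the ISO √2 ≈ 1.414.
In the A-series (A0 area = 1 m²): A4 = 210 × 297 mm.
Off by 2 mm total — nearest standard size.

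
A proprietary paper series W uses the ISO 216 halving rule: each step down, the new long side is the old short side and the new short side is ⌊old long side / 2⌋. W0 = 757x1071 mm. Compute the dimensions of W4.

W1 = 535 × 757 mm (from W0 by 1 halving).
W2: ⌊757/2⌋ × 535 = 378 × 535 mm
W3: ⌊535/2⌋ × 378 = 267 × 378 mm
W4: ⌊378/2⌋ × 267 = 189 × 267 mm

189 × 267 mm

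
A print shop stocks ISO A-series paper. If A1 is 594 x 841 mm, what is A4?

210 × 297 mm

A2: ⌊841/2⌋ × 594 = 420 × 594 mm
A3: ⌊594/2⌋ × 420 = 297 × 420 mm
A4: ⌊420/2⌋ × 297 = 210 × 297 mm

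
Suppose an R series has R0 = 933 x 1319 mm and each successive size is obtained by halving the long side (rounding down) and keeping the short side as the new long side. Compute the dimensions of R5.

164 × 233 mm

R1: ⌊1319/2⌋ × 933 = 659 × 933 mm
R2: ⌊933/2⌋ × 659 = 466 × 659 mm
R3: ⌊659/2⌋ × 466 = 329 × 466 mm
R4: ⌊466/2⌋ × 329 = 233 × 329 mm
R5: ⌊329/2⌋ × 233 = 164 × 233 mm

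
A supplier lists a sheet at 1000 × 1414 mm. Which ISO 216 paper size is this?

B0 (1000 × 1414 mm)

Aspect ratio 1414/1000 ≈ 1.414 — close to the ISO √2 ≈ 1.414.
In the B-series (B0 = 1000 × 1414 mm): B0 = 1000 × 1414 mm.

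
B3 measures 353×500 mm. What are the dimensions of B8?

B4: ⌊500/2⌋ × 353 = 250 × 353 mm
B5: ⌊353/2⌋ × 250 = 176 × 250 mm
B6: ⌊250/2⌋ × 176 = 125 × 176 mm
B7: ⌊176/2⌋ × 125 = 88 × 125 mm
B8: ⌊125/2⌋ × 88 = 62 × 88 mm

62 × 88 mm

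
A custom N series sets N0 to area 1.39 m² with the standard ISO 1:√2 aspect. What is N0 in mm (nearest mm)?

Let the short side be w mm. Then w · w√2 = 1.39 m² = 1,390,000 mm².
w² = 1,390,000/√2, so w ≈ 991.4 mm; long side = w√2 ≈ 1402.1 mm.

991 × 1402 mm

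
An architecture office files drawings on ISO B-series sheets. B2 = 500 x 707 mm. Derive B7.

88 × 125 mm

B3: ⌊707/2⌋ × 500 = 353 × 500 mm
B4: ⌊500/2⌋ × 353 = 250 × 353 mm
B5: ⌊353/2⌋ × 250 = 176 × 250 mm
B6: ⌊250/2⌋ × 176 = 125 × 176 mm
B7: ⌊176/2⌋ × 125 = 88 × 125 mm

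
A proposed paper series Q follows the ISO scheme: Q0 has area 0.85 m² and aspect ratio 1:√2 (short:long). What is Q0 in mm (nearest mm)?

Let the short side be w mm. Then w · w√2 = 0.85 m² = 850,000 mm².
w² = 850,000/√2, so w ≈ 775.3 mm; long side = w√2 ≈ 1096.4 mm.

775 × 1096 mm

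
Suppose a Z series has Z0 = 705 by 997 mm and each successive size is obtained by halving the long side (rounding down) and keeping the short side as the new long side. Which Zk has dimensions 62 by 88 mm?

Z7

Z0: 705 × 997 mm
Z1: 498 × 705 mm
Z2: 352 × 498 mm
Z3: 249 × 352 mm
Z4: 176 × 249 mm
Z5: 124 × 176 mm
Z6: 88 × 124 mm
Z7: 62 × 88 mm
Z8: 44 × 62 mm
→ matches Z7.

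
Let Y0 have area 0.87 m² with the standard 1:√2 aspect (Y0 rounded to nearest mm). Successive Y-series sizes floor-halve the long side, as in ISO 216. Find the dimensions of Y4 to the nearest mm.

Let Y0's short side be w mm. w · w√2 = 0.87 m² = 870,000 mm², so w ≈ 784.3 mm and w√2 ≈ 1109.2 mm → Y0 = 784 × 1109 mm.
Y1: ⌊1109/2⌋ × 784 = 554 × 784 mm
Y2: ⌊784/2⌋ × 554 = 392 × 554 mm
Y3: ⌊554/2⌋ × 392 = 277 × 392 mm
Y4: ⌊392/2⌋ × 277 = 196 × 277 mm

196 × 277 mm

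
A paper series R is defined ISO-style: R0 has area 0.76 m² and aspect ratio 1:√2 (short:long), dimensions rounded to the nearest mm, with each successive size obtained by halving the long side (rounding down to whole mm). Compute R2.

Let R0's short side be w mm. w · w√2 = 0.76 m² = 760,000 mm², so w ≈ 733.1 mm and w√2 ≈ 1036.7 mm → R0 = 733 × 1037 mm.
R1: ⌊1037/2⌋ × 733 = 518 × 733 mm
R2: ⌊733/2⌋ × 518 = 366 × 518 mm

366 × 518 mm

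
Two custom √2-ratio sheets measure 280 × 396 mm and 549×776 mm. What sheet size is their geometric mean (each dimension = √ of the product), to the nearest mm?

Short side: √(280 · 549) = √153720 ≈ 392.1 → 392 mm
Long side: √(396 · 776) = √307296 ≈ 554.3 → 554 mm

392 × 554 mm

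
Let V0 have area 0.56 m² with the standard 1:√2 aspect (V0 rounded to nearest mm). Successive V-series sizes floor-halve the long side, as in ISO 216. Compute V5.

111 × 157 mm

Let V0's short side be w mm. w · w√2 = 0.56 m² = 560,000 mm², so w ≈ 629.3 mm and w√2 ≈ 889.9 mm → V0 = 629 × 890 mm.
V1: ⌊890/2⌋ × 629 = 445 × 629 mm
V2: ⌊629/2⌋ × 445 = 314 × 445 mm
V3: ⌊445/2⌋ × 314 = 222 × 314 mm
V4: ⌊314/2⌋ × 222 = 157 × 222 mm
V5: ⌊222/2⌋ × 157 = 111 × 157 mm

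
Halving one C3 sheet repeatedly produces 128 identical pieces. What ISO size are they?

C10

128 = 2^7, so 7 halving steps.
C3 → C4 → … → C10 after 7 steps.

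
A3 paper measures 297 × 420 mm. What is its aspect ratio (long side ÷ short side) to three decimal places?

1.414

420 / 297 = 1.414
Matches √2 ≈ 1.414 — the ISO 216 defining ratio.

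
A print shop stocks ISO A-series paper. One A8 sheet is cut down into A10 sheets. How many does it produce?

Each ISO step halves the sheet: 1 × A8 → 2 × A9 → 4 × A10
From A8 to A10 is 2 halving steps: 2^2 = 4.

4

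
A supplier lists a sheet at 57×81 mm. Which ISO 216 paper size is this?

C8 (57 × 81 mm)

Aspect ratio 81/57 ≈ 1.421 — close to the ISO √2 ≈ 1.414.
In the C-series (envelope sizes, between A and B): C8 = 57 × 81 mm.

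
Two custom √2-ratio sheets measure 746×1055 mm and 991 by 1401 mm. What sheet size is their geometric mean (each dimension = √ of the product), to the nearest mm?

860 × 1216 mm

Short side: √(746 · 991) = √739286 ≈ 859.8 → 860 mm
Long side: √(1055 · 1401) = √1478055 ≈ 1215.8 → 1216 mm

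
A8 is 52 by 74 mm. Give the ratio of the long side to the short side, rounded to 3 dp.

74 / 52 = 1.423
ISO 216 targets √2 ≈ 1.414; the +0.009 deviation is from mm rounding.

1.423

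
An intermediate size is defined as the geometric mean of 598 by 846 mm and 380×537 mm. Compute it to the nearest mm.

Short side: √(598 · 380) = √227240 ≈ 476.7 → 477 mm
Long side: √(846 · 537) = √454302 ≈ 674.0 → 674 mm

477 × 674 mm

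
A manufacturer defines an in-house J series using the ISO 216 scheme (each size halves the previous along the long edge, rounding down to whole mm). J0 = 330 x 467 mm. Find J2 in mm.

165 × 233 mm

J1: ⌊467/2⌋ × 330 = 233 × 330 mm
J2: ⌊330/2⌋ × 233 = 165 × 233 mm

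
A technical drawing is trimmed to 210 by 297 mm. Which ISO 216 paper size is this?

Aspect ratio 297/210 ≈ 1.414 — close to the ISO √2 ≈ 1.414.
In the A-series (A0 area = 1 m²): A4 = 210 × 297 mm.

A4 (210 × 297 mm)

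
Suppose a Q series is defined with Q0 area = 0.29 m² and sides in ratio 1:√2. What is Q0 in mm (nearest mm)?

Let the short side be w mm. Then w · w√2 = 0.29 m² = 290,000 mm².
w² = 290,000/√2, so w ≈ 452.8 mm; long side = w√2 ≈ 640.4 mm.

453 × 640 mm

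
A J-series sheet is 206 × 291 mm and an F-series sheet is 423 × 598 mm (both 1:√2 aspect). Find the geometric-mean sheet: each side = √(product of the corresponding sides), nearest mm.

Short side: √(206 · 423) = √87138 ≈ 295.2 → 295 mm
Long side: √(291 · 598) = √174018 ≈ 417.2 → 417 mm

295 × 417 mm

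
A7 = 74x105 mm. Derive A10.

A8: ⌊105/2⌋ × 74 = 52 × 74 mm
A9: ⌊74/2⌋ × 52 = 37 × 52 mm
A10: ⌊52/2⌋ × 37 = 26 × 37 mm

26 × 37 mm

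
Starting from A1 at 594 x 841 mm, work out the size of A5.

A2: ⌊841/2⌋ × 594 = 420 × 594 mm
A3: ⌊594/2⌋ × 420 = 297 × 420 mm
A4: ⌊420/2⌋ × 297 = 210 × 297 mm
A5: ⌊297/2⌋ × 210 = 148 × 210 mm

148 × 210 mm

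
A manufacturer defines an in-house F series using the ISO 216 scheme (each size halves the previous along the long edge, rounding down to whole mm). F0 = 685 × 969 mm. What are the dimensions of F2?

F1: ⌊969/2⌋ × 685 = 484 × 685 mm
F2: ⌊685/2⌋ × 484 = 342 × 484 mm

342 × 484 mm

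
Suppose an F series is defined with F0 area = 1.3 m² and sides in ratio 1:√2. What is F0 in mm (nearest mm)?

959 × 1356 mm

Let the short side be w mm. Then w · w√2 = 1.3 m² = 1,300,000 mm².
w² = 1,300,000/√2, so w ≈ 958.8 mm; long side = w√2 ≈ 1355.9 mm.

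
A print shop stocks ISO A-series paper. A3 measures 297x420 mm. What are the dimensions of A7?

A4: ⌊420/2⌋ × 297 = 210 × 297 mm
A5: ⌊297/2⌋ × 210 = 148 × 210 mm
A6: ⌊210/2⌋ × 148 = 105 × 148 mm
A7: ⌊148/2⌋ × 105 = 74 × 105 mm

74 × 105 mm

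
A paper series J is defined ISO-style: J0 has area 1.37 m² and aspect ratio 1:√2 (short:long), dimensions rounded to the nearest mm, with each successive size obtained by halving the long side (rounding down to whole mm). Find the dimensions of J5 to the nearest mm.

174 × 246 mm

Let J0's short side be w mm. w · w√2 = 1.37 m² = 1,370,000 mm², so w ≈ 984.2 mm and w√2 ≈ 1391.9 mm → J0 = 984 × 1392 mm.
J1: ⌊1392/2⌋ × 984 = 696 × 984 mm
J2: ⌊984/2⌋ × 696 = 492 × 696 mm
J3: ⌊696/2⌋ × 492 = 348 × 492 mm
J4: ⌊492/2⌋ × 348 = 246 × 348 mm
J5: ⌊348/2⌋ × 246 = 174 × 246 mm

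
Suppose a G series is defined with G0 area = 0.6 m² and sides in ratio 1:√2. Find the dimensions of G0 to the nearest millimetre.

651 × 921 mm

Let the short side be w mm. Then w · w√2 = 0.6 m² = 600,000 mm².
w² = 600,000/√2, so w ≈ 651.4 mm; long side = w√2 ≈ 921.2 mm.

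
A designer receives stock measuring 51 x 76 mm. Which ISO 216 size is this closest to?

Aspect ratio 76/51 ≈ 1.490 (ISO target is √2 ≈ 1.414).
In the A-series (A0 area = 1 m²): A8 = 52 × 74 mm.
Off by 3 mm total — nearest standard size.

A8 (52 × 74 mm)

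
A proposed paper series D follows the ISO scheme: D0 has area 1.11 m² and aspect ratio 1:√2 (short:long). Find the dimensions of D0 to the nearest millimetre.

886 × 1253 mm

Let the short side be w mm. Then w · w√2 = 1.11 m² = 1,110,000 mm².
w² = 1,110,000/√2, so w ≈ 885.9 mm; long side = w√2 ≈ 1252.9 mm.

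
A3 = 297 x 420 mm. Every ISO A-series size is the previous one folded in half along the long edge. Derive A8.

A4: ⌊420/2⌋ × 297 = 210 × 297 mm
A5: ⌊297/2⌋ × 210 = 148 × 210 mm
A6: ⌊210/2⌋ × 148 = 105 × 148 mm
A7: ⌊148/2⌋ × 105 = 74 × 105 mm
A8: ⌊105/2⌋ × 74 = 52 × 74 mm

52 × 74 mm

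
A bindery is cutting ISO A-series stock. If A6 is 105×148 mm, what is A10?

A7: ⌊148/2⌋ × 105 = 74 × 105 mm
A8: ⌊105/2⌋ × 74 = 52 × 74 mm
A9: ⌊74/2⌋ × 52 = 37 × 52 mm
A10: ⌊52/2⌋ × 37 = 26 × 37 mm

26 × 37 mm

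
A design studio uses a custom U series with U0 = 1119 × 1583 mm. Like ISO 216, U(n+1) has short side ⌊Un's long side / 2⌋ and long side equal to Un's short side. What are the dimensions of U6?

139 × 197 mm

U1: ⌊1583/2⌋ × 1119 = 791 × 1119 mm
U2: ⌊1119/2⌋ × 791 = 559 × 791 mm
U3: ⌊791/2⌋ × 559 = 395 × 559 mm
U4: ⌊559/2⌋ × 395 = 279 × 395 mm
U5: ⌊395/2⌋ × 279 = 197 × 279 mm
U6: ⌊279/2⌋ × 197 = 139 × 197 mm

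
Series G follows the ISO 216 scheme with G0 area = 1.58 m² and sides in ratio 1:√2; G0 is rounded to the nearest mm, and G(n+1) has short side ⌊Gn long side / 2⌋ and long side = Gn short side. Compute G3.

Let G0's short side be w mm. w · w√2 = 1.58 m² = 1,580,000 mm², so w ≈ 1057.0 mm and w√2 ≈ 1494.8 mm → G0 = 1057 × 1495 mm.
G1: ⌊1495/2⌋ × 1057 = 747 × 1057 mm
G2: ⌊1057/2⌋ × 747 = 528 × 747 mm
G3: ⌊747/2⌋ × 528 = 373 × 528 mm

373 × 528 mm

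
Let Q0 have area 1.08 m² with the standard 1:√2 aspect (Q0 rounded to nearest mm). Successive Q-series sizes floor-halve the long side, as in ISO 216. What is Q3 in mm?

309 × 437 mm

Let Q0's short side be w mm. w · w√2 = 1.08 m² = 1,080,000 mm², so w ≈ 873.9 mm and w√2 ≈ 1235.9 mm → Q0 = 874 × 1236 mm.
Q1: ⌊1236/2⌋ × 874 = 618 × 874 mm
Q2: ⌊874/2⌋ × 618 = 437 × 618 mm
Q3: ⌊618/2⌋ × 437 = 309 × 437 mm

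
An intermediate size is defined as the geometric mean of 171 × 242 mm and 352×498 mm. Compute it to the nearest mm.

245 × 347 mm

Short side: √(171 · 352) = √60192 ≈ 245.3 → 245 mm
Long side: √(242 · 498) = √120516 ≈ 347.2 → 347 mm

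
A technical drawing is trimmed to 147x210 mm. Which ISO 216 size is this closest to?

Aspect ratio 210/147 ≈ 1.429 — close to the ISO √2 ≈ 1.414.
In the A-series (A0 area = 1 m²): A5 = 148 × 210 mm.
Off by 1 mm total — nearest standard size.

A5 (148 × 210 mm)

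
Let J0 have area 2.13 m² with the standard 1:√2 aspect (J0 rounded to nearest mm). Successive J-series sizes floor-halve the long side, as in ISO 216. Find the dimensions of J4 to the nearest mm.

306 × 434 mm

Let J0's short side be w mm. w · w√2 = 2.13 m² = 2,130,000 mm², so w ≈ 1227.2 mm and w√2 ≈ 1735.6 mm → J0 = 1227 × 1736 mm.
J1: ⌊1736/2⌋ × 1227 = 868 × 1227 mm
J2: ⌊1227/2⌋ × 868 = 613 × 868 mm
J3: ⌊868/2⌋ × 613 = 434 × 613 mm
J4: ⌊613/2⌋ × 434 = 306 × 434 mm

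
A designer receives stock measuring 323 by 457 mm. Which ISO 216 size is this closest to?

Aspect ratio 457/323 ≈ 1.415 — close to the ISO √2 ≈ 1.414.
In the C-series (envelope sizes, between A and B): C3 = 324 × 458 mm.
Off by 2 mm total — nearest standard size.

C3 (324 × 458 mm)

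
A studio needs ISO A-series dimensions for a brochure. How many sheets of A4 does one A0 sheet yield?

Each ISO step halves the sheet: 1 × A0 → 2 × A1 → 4 × A2 → 8 × A3 → …
From A0 to A4 is 4 halving steps: 2^4 = 16.

16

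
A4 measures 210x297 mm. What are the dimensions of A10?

26 × 37 mm

A5: ⌊297/2⌋ × 210 = 148 × 210 mm
A6: ⌊210/2⌋ × 148 = 105 × 148 mm
A7: ⌊148/2⌋ × 105 = 74 × 105 mm
A8: ⌊105/2⌋ × 74 = 52 × 74 mm
A9: ⌊74/2⌋ × 52 = 37 × 52 mm
A10: ⌊52/2⌋ × 37 = 26 × 37 mm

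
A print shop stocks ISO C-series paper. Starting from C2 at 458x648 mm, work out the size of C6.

C3: ⌊648/2⌋ × 458 = 324 × 458 mm
C4: ⌊458/2⌋ × 324 = 229 × 324 mm
C5: ⌊324/2⌋ × 229 = 162 × 229 mm
C6: ⌊229/2⌋ × 162 = 114 × 162 mm

114 × 162 mm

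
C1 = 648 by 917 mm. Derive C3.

324 × 458 mm

C2: ⌊917/2⌋ × 648 = 458 × 648 mm
C3: ⌊648/2⌋ × 458 = 324 × 458 mm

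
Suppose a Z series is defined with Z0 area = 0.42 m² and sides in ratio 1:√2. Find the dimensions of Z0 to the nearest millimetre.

Let the short side be w mm. Then w · w√2 = 0.42 m² = 420,000 mm².
w² = 420,000/√2, so w ≈ 545.0 mm; long side = w√2 ≈ 770.7 mm.

545 × 771 mm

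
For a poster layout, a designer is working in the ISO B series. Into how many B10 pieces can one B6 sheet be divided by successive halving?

16

Each ISO step halves the sheet: 1 × B6 → 2 × B7 → 4 × B8 → 8 × B9 → …
From B6 to B10 is 4 halving steps: 2^4 = 16.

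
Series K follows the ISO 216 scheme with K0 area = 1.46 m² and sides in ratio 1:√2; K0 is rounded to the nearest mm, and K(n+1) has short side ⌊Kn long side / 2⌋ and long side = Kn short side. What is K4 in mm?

Let K0's short side be w mm. w · w√2 = 1.46 m² = 1,460,000 mm², so w ≈ 1016.1 mm and w√2 ≈ 1436.9 mm → K0 = 1016 × 1437 mm.
K1: ⌊1437/2⌋ × 1016 = 718 × 1016 mm
K2: ⌊1016/2⌋ × 718 = 508 × 718 mm
K3: ⌊718/2⌋ × 508 = 359 × 508 mm
K4: ⌊508/2⌋ × 359 = 254 × 359 mm

254 × 359 mm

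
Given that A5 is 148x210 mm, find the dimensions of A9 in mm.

37 × 52 mm

A6: ⌊210/2⌋ × 148 = 105 × 148 mm
A7: ⌊148/2⌋ × 105 = 74 × 105 mm
A8: ⌊105/2⌋ × 74 = 52 × 74 mm
A9: ⌊74/2⌋ × 52 = 37 × 52 mm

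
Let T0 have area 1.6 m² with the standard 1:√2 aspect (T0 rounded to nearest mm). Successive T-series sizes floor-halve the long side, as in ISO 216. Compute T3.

376 × 532 mm

Let T0's short side be w mm. w · w√2 = 1.6 m² = 1,600,000 mm², so w ≈ 1063.7 mm and w√2 ≈ 1504.2 mm → T0 = 1064 × 1504 mm.
T1: ⌊1504/2⌋ × 1064 = 752 × 1064 mm
T2: ⌊1064/2⌋ × 752 = 532 × 752 mm
T3: ⌊752/2⌋ × 532 = 376 × 532 mm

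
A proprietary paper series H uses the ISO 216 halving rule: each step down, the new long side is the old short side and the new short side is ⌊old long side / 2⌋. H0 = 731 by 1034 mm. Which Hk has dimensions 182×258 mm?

H0: 731 × 1034 mm
H1: 517 × 731 mm
H2: 365 × 517 mm
H3: 258 × 365 mm
H4: 182 × 258 mm
H5: 129 × 182 mm
→ matches H4.

H4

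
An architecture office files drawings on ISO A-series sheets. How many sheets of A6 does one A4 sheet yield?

Each ISO step halves the sheet: 1 × A4 → 2 × A5 → 4 × A6
From A4 to A6 is 2 halving steps: 2^2 = 4.

4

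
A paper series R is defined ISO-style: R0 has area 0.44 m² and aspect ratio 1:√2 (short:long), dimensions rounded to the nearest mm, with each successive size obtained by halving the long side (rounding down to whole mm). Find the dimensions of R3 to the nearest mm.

Let R0's short side be w mm. w · w√2 = 0.44 m² = 440,000 mm², so w ≈ 557.8 mm and w√2 ≈ 788.8 mm → R0 = 558 × 789 mm.
R1: ⌊789/2⌋ × 558 = 394 × 558 mm
R2: ⌊558/2⌋ × 394 = 279 × 394 mm
R3: ⌊394/2⌋ × 279 = 197 × 279 mm

197 × 279 mm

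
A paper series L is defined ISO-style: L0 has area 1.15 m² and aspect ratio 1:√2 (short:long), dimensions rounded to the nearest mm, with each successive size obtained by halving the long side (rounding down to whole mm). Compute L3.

Let L0's short side be w mm. w · w√2 = 1.15 m² = 1,150,000 mm², so w ≈ 901.8 mm and w√2 ≈ 1275.3 mm → L0 = 902 × 1275 mm.
L1: ⌊1275/2⌋ × 902 = 637 × 902 mm
L2: ⌊902/2⌋ × 637 = 451 × 637 mm
L3: ⌊637/2⌋ × 451 = 318 × 451 mm

318 × 451 mm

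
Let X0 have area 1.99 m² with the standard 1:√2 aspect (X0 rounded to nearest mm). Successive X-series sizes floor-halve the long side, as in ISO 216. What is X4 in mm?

296 × 419 mm

Let X0's short side be w mm. w · w√2 = 1.99 m² = 1,990,000 mm², so w ≈ 1186.2 mm and w√2 ≈ 1677.6 mm → X0 = 1186 × 1678 mm.
X1: ⌊1678/2⌋ × 1186 = 839 × 1186 mm
X2: ⌊1186/2⌋ × 839 = 593 × 839 mm
X3: ⌊839/2⌋ × 593 = 419 × 593 mm
X4: ⌊593/2⌋ × 419 = 296 × 419 mm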